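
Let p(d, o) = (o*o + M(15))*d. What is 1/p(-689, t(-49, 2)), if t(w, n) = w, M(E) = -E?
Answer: -1/1643954 ≈ -6.0829e-7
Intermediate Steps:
p(d, o) = d*(-15 + o**2) (p(d, o) = (o*o - 1*15)*d = (o**2 - 15)*d = (-15 + o**2)*d = d*(-15 + o**2))
1/p(-689, t(-49, 2)) = 1/(-689*(-15 + (-49)**2)) = 1/(-689*(-15 + 2401)) = 1/(-689*2386) = 1/(-1643954) = -1/1643954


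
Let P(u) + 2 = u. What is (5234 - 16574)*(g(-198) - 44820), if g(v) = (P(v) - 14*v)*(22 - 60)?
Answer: 1616585040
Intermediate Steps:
P(u) = -2 + u
g(v) = 76 + 494*v (g(v) = ((-2 + v) - 14*v)*(22 - 60) = (-2 - 13*v)*(-38) = 76 + 494*v)
(5234 - 16574)*(g(-198) - 44820) = (5234 - 16574)*((76 + 494*(-198)) - 44820) = -11340*((76 - 97812) - 44820) = -11340*(-97736 - 44820) = -11340*(-142556) = 1616585040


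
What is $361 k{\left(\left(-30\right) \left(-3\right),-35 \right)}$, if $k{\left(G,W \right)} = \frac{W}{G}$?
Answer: $- \frac{2527}{18} \approx -140.39$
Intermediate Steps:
$361 k{\left(\left(-30\right) \left(-3\right),-35 \right)} = 361 \left(- \frac{35}{\left(-30\right) \left(-3\right)}\right) = 361 \left(- \frac{35}{90}\right) = 361 \left(\left(-35\right) \frac{1}{90}\right) = 361 \left(- \frac{7}{18}\right) = - \frac{2527}{18}$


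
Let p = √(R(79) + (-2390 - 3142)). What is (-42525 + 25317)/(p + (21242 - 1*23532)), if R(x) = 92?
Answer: 1970316/262477 + 34416*I*√85/1312385 ≈ 7.5066 + 0.24177*I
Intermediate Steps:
p = 8*I*√85 (p = √(92 + (-2390 - 3142)) = √(92 - 5532) = √(-5440) = 8*I*√85 ≈ 73.756*I)
(-42525 + 25317)/(p + (21242 - 1*23532)) = (-42525 + 25317)/(8*I*√85 + (21242 - 1*23532)) = -17208/(8*I*√85 + (21242 - 23532)) = -17208/(8*I*√85 - 2290) = -17208/(-2290 + 8*I*√85)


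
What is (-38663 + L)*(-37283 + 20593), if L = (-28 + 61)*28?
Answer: 629863910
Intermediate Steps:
L = 924 (L = 33*28 = 924)
(-38663 + L)*(-37283 + 20593) = (-38663 + 924)*(-37283 + 20593) = -37739*(-16690) = 629863910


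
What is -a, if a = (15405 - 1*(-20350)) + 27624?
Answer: -63379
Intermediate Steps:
a = 63379 (a = (15405 + 20350) + 27624 = 35755 + 27624 = 63379)
-a = -1*63379 = -63379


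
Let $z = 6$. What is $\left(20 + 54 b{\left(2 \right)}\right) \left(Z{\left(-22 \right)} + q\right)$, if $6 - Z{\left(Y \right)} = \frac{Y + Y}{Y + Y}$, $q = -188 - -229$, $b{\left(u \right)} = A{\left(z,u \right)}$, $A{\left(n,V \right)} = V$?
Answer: $5888$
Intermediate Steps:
$b{\left(u \right)} = u$
$q = 41$ ($q = -188 + 229 = 41$)
$Z{\left(Y \right)} = 5$ ($Z{\left(Y \right)} = 6 - \frac{Y + Y}{Y + Y} = 6 - \frac{2 Y}{2 Y} = 6 - 2 Y \frac{1}{2 Y} = 6 - 1 = 5$)
$\left(20 + 54 b{\left(2 \right)}\right) \left(Z{\left(-22 \right)} + q\right) = \left(20 + 54 \cdot 2\right) \left(5 + 41\right) = \left(20 + 108\right) 46 = 128 \cdot 46 = 5888$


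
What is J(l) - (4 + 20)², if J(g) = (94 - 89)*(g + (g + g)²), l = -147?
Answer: 430869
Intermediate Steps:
J(g) = 5*g + 20*g² (J(g) = 5*(g + (2*g)²) = 5*(g + 4*g²) = 5*g + 20*g²)
J(l) - (4 + 20)² = 5*(-147)*(1 + 4*(-147)) - (4 + 20)² = 5*(-147)*(1 - 588) - 1*24² = 5*(-147)*(-587) - 1*576 = 431445 - 576 = 430869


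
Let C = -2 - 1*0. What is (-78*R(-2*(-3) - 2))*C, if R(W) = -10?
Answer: -1560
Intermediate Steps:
C = -2 (C = -2 + 0 = -2)
(-78*R(-2*(-3) - 2))*C = -78*(-10)*(-2) = 780*(-2) = -1560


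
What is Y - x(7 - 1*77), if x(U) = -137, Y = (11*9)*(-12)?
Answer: -1051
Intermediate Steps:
Y = -1188 (Y = 99*(-12) = -1188)
Y - x(7 - 1*77) = -1188 - 1*(-137) = -1188 + 137 = -1051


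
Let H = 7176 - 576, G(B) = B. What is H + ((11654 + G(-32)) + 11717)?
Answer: 29939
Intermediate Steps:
H = 6600
H + ((11654 + G(-32)) + 11717) = 6600 + ((11654 - 32) + 11717) = 6600 + (11622 + 11717) = 6600 + 23339 = 29939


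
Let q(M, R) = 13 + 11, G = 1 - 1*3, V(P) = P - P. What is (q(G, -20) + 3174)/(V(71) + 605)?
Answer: 3198/605 ≈ 5.2859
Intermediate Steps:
V(P) = 0
G = -2 (G = 1 - 3 = -2)
q(M, R) = 24
(q(G, -20) + 3174)/(V(71) + 605) = (24 + 3174)/(0 + 605) = 3198/605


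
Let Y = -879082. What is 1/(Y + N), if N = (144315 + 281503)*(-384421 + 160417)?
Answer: -1/95385814354 ≈ -1.0484e-11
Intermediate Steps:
N = -95384935272 (N = 425818*(-224004) = -95384935272)
1/(Y + N) = 1/(-879082 - 95384935272) = 1/(-95385814354) = -1/95385814354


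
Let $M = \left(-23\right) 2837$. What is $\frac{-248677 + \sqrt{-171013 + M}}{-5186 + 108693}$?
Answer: $- \frac{248677}{103507} + \frac{2 i \sqrt{59066}}{103507} \approx -2.4025 + 0.004696 i$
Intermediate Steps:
$M = -65251$
$\frac{-248677 + \sqrt{-171013 + M}}{-5186 + 108693} = \frac{-248677 + \sqrt{-171013 - 65251}}{-5186 + 108693} = \frac{-248677 + \sqrt{-236264}}{103507} = \left(-248677 + 2 i \sqrt{59066}\right) \frac{1}{103507} = - \frac{248677}{103507} + \frac{2 i \sqrt{59066}}{103507}$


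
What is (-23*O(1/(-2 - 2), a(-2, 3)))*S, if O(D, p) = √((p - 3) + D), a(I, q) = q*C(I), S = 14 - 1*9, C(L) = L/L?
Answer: -115*I/2 ≈ -57.5*I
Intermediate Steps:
C(L) = 1
S = 5 (S = 14 - 9 = 5)
a(I, q) = q (a(I, q) = q*1 = q)
O(D, p) = √(-3 + D + p) (O(D, p) = √((-3 + p) + D) = √(-3 + D + p))
(-23*O(1/(-2 - 2), a(-2, 3)))*S = -23*√(-3 + 1/(-2 - 2) + 3)*5 = -23*√(-3 + 1/(-4) + 3)*5 = -23*√(-3 - ¼ + 3)*5 = -23*I/2*5 = -115*I/2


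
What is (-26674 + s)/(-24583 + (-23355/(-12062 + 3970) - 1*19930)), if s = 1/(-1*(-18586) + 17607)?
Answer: 459536150556/766814365489 ≈ 0.59928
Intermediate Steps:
s = 1/36193 (s = 1/(18586 + 17607) = 1/36193 ≈ 2.7630e-5)
(-26674 + s)/(-24583 + (-23355/(-12062 + 3970) - 1*19930)) = (-26674 + 1/36193)/(-24583 + (-23355/(-12062 + 3970) - 1*19930)) = -965412081/(36193*(-24583 + (-23355/(-8092) - 19930))) = -965412081/(36193*(-24583 + (-23355*(-1/8092) - 19930))) = -965412081/(36193*(-24583 + (23355/8092 - 19930))) = -965412081/(36193*(-24583 - 161250205/8092)) = -965412081/(36193*(-360175841/8092)) = -965412081/36193*(-8092/360175841) = 459536150556/766814365489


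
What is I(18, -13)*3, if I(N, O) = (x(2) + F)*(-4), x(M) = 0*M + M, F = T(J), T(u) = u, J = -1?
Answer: -12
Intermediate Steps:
F = -1
x(M) = M (x(M) = 0 + M = M)
I(N, O) = -4 (I(N, O) = (2 - 1)*(-4) = 1*(-4) = -4)
I(18, -13)*3 = -4*3 = -12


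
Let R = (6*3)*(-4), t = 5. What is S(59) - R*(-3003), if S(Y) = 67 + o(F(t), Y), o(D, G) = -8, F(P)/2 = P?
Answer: -216157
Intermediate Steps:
F(P) = 2*P
S(Y) = 59 (S(Y) = 67 - 8 = 59)
R = -72 (R = 18*(-4) = -72)
S(59) - R*(-3003) = 59 - (-72)*(-3003) = 59 - 1*216216 = 59 - 216216 = -216157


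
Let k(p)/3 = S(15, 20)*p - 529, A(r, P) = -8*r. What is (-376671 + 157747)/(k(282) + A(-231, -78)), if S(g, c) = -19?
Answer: 218924/15813 ≈ 13.845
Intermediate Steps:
k(p) = -1587 - 57*p (k(p) = 3*(-19*p - 529) = 3*(-529 - 19*p) = -1587 - 57*p)
(-376671 + 157747)/(k(282) + A(-231, -78)) = (-376671 + 157747)/((-1587 - 57*282) - 8*(-231)) = -218924/((-1587 - 16074) + 1848) = -218924/(-17661 + 1848) = -218924/(-15813) = -218924*(-1/15813) = 218924/15813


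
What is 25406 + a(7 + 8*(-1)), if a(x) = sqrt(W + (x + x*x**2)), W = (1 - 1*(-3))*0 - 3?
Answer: 25406 + I*sqrt(5) ≈ 25406.0 + 2.2361*I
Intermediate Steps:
W = -3 (W = (1 + 3)*0 - 3 = 4*0 - 3 = 0 - 3 = -3)
a(x) = sqrt(-3 + x + x**3) (a(x) = sqrt(-3 + (x + x*x**2)) = sqrt(-3 + (x + x**3)) = sqrt(-3 + x + x**3))
25406 + a(7 + 8*(-1)) = 25406 + sqrt(-3 + (7 + 8*(-1)) + (7 + 8*(-1))**3) = 25406 + sqrt(-3 + (7 - 8) + (7 - 8)**3) = 25406 + sqrt(-3 - 1 + (-1)**3) = 25406 + sqrt(-3 - 1 - 1) = 25406 + sqrt(-5) = 25406 + I*sqrt(5)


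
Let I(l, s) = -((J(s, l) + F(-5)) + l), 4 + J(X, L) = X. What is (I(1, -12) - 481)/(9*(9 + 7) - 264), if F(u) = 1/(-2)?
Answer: 931/240 ≈ 3.8792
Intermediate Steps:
J(X, L) = -4 + X
F(u) = -1/2
I(l, s) = 9/2 - l - s (I(l, s) = -(((-4 + s) - 1/2) + l) = -((-9/2 + s) + l) = -(-9/2 + l + s) = 9/2 - l - s)
(I(1, -12) - 481)/(9*(9 + 7) - 264) = ((9/2 - 1*1 - 1*(-12)) - 481)/(9*(9 + 7) - 264) = ((9/2 - 1 + 12) - 481)/(9*16 - 264) = (31/2 - 481)/(144 - 264) = -931/2/(-120) = -931/2*(-1/120) = 931/240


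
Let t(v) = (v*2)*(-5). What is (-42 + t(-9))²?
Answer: 2304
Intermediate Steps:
t(v) = -10*v (t(v) = (2*v)*(-5) = -10*v)
(-42 + t(-9))² = (-42 - 10*(-9))² = (-42 + 90)² = 48² = 2304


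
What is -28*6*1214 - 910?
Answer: -204862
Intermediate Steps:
-28*6*1214 - 910 = -168*1214 - 910 = -203952 - 910 = -204862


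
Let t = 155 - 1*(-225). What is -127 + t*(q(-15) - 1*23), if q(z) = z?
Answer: -14567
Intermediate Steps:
t = 380 (t = 155 + 225 = 380)
-127 + t*(q(-15) - 1*23) = -127 + 380*(-15 - 1*23) = -127 + 380*(-15 - 23) = -127 + 380*(-38) = -127 - 14440 = -14567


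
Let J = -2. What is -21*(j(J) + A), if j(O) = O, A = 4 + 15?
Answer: -357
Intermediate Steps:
A = 19
-21*(j(J) + A) = -21*(-2 + 19) = -21*17 = -357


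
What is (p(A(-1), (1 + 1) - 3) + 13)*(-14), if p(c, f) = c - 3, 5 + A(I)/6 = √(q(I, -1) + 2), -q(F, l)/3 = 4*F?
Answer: 280 - 84*√14 ≈ -34.299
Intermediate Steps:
q(F, l) = -12*F
A(I) = -30 + 6*√(2 - 12*I) (A(I) = -30 + 6*√(-12*I + 2) = -30 + 6*√(2 - 12*I))
p(c, f) = -3 + c
(p(A(-1), (1 + 1) - 3) + 13)*(-14) = ((-3 + (-30 + 6*√(2 - 12*(-1)))) + 13)*(-14) = ((-3 + (-30 + 6*√(2 + 12))) + 13)*(-14) = ((-3 + (-30 + 6*√14)) + 13)*(-14) = ((-33 + 6*√14) + 13)*(-14) = (-20 + 6*√14)*(-14) = 280 - 84*√14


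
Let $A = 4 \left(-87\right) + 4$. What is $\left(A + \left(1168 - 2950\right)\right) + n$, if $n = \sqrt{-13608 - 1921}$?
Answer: $-2126 + i \sqrt{15529} \approx -2126.0 + 124.62 i$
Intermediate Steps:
$n = i \sqrt{15529}$ ($n = \sqrt{-15529} = i \sqrt{15529} \approx 124.62 i$)
$A = -344$ ($A = -348 + 4 = -344$)
$\left(A + \left(1168 - 2950\right)\right) + n = \left(-344 + \left(1168 - 2950\right)\right) + i \sqrt{15529} = \left(-344 - 1782\right) + i \sqrt{15529} = -2126 + i \sqrt{15529}$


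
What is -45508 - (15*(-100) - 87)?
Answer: -43921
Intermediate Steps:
-45508 - (15*(-100) - 87) = -45508 - (-1500 - 87) = -45508 - 1*(-1587) = -45508 + 1587 = -43921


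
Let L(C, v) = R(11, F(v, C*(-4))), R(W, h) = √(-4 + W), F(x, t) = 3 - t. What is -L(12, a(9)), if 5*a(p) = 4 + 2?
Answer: -√7 ≈ -2.6458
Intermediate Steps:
a(p) = 6/5 (a(p) = (4 + 2)/5 = (⅕)*6 = 6/5)
L(C, v) = √7 (L(C, v) = √(-4 + 11) = √7)
-L(12, a(9)) = -√7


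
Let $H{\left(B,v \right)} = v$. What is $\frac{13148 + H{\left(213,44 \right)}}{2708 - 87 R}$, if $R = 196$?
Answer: $- \frac{1649}{1793} \approx -0.91969$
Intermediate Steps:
$\frac{13148 + H{\left(213,44 \right)}}{2708 - 87 R} = \frac{13148 + 44}{2708 - 17052} = \frac{13192}{2708 - 17052} = \frac{13192}{-14344} = 13192 \left(- \frac{1}{14344}\right) = - \frac{1649}{1793}$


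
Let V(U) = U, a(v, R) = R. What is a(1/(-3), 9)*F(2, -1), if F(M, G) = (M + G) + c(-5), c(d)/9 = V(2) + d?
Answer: -234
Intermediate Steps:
c(d) = 18 + 9*d (c(d) = 9*(2 + d) = 18 + 9*d)
F(M, G) = -27 + G + M (F(M, G) = (M + G) + (18 + 9*(-5)) = (G + M) + (18 - 45) = (G + M) - 27 = -27 + G + M)
a(1/(-3), 9)*F(2, -1) = 9*(-27 - 1 + 2) = 9*(-26) = -234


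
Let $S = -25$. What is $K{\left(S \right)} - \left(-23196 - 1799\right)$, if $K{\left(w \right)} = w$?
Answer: $24970$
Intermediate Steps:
$K{\left(S \right)} - \left(-23196 - 1799\right) = -25 - \left(-23196 - 1799\right) = -25 - -24995 = -25 + 24995 = 24970$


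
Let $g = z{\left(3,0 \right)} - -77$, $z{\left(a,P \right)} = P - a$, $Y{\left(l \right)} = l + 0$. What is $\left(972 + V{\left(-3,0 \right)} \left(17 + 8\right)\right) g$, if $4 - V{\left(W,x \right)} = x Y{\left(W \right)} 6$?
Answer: $79328$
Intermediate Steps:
$Y{\left(l \right)} = l$
$g = 74$ ($g = \left(0 - 3\right) - -77 = \left(0 - 3\right) + 77 = -3 + 77 = 74$)
$V{\left(W,x \right)} = 4 - 6 W x$ ($V{\left(W,x \right)} = 4 - x W 6 = 4 - W x 6 = 4 - 6 W x$)
$\left(972 + V{\left(-3,0 \right)} \left(17 + 8\right)\right) g = \left(972 + \left(4 - \left(-18\right) 0\right) \left(17 + 8\right)\right) 74 = \left(972 + \left(4 + 0\right) 25\right) 74 = \left(972 + 4 \cdot 25\right) 74 = \left(972 + 100\right) 74 = 1072 \cdot 74 = 79328$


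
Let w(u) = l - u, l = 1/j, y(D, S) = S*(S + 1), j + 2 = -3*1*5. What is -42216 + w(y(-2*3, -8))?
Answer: -718625/17 ≈ -42272.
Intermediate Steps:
j = -17 (j = -2 - 3*1*5 = -2 - 3*5 = -2 - 15 = -17)
y(D, S) = S*(1 + S)
l = -1/17 (l = 1/(-17) = -1/17 ≈ -0.058824)
w(u) = -1/17 - u
-42216 + w(y(-2*3, -8)) = -42216 + (-1/17 - (-8)*(1 - 8)) = -42216 + (-1/17 - (-8)*(-7)) = -42216 + (-1/17 - 1*56) = -42216 + (-1/17 - 56) = -42216 - 953/17 = -718625/17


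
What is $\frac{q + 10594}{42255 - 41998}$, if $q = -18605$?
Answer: $- \frac{8011}{257} \approx -31.171$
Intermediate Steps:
$\frac{q + 10594}{42255 - 41998} = \frac{-18605 + 10594}{42255 - 41998} = - \frac{8011}{257}$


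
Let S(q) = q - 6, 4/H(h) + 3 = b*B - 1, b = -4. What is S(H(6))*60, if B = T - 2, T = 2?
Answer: -420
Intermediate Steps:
B = 0 (B = 2 - 2 = 0)
H(h) = -1 (H(h) = 4/(-3 + (-4*0 - 1)) = 4/(-3 + (0 - 1)) = 4/(-3 - 1) = 4/(-4) = 4*(-¼) = -1)
S(q) = -6 + q
S(H(6))*60 = (-6 - 1)*60 = -7*60 = -420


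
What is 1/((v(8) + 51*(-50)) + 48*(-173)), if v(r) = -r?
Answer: -1/10862 ≈ -9.2064e-5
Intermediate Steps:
1/((v(8) + 51*(-50)) + 48*(-173)) = 1/((-1*8 + 51*(-50)) + 48*(-173)) = 1/((-8 - 2550) - 8304) = 1/(-2558 - 8304) = 1/(-10862) = -1/10862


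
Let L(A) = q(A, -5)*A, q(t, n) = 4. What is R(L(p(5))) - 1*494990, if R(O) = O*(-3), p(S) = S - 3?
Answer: -495014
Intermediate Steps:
p(S) = -3 + S
L(A) = 4*A
R(O) = -3*O
R(L(p(5))) - 1*494990 = -12*(-3 + 5) - 1*494990 = -12*2 - 494990 = -3*8 - 494990 = -24 - 494990 = -495014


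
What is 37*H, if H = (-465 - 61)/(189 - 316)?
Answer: 19462/127 ≈ 153.24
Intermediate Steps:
H = 526/127 (H = -526/(-127) = -526*(-1/127) = 526/127 ≈ 4.1417)
37*H = 37*(526/127) = 19462/127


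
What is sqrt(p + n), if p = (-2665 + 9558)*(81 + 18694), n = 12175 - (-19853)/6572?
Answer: sqrt(1397539872755479)/3286 ≈ 11377.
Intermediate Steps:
n = 80033953/6572 (n = 12175 - (-19853)/6572 = 12175 - 1*(-19853/6572) = 12175 + 19853/6572 = 80033953/6572 ≈ 12178.)
p = 129416075 (p = 6893*18775 = 129416075)
sqrt(p + n) = sqrt(129416075 + 80033953/6572) = sqrt(850602478853/6572) = sqrt(1397539872755479)/3286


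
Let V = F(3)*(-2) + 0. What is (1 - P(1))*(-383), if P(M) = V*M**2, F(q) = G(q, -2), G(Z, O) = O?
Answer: 1149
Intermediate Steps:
F(q) = -2
V = 4 (V = -2*(-2) + 0 = 4 + 0 = 4)
P(M) = 4*M**2
(1 - P(1))*(-383) = (1 - 4*1**2)*(-383) = (1 - 4)*(-383) = -3*(-383) = 1149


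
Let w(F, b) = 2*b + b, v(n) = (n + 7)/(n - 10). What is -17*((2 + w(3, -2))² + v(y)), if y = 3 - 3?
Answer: -2601/10 ≈ -260.10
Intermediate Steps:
y = 0
v(n) = (7 + n)/(-10 + n)
w(F, b) = 3*b
-17*((2 + w(3, -2))² + v(y)) = -17*((2 + 3*(-2))² + (7 + 0)/(-10 + 0)) = -17*((2 - 6)² + 7/(-10)) = -17*((-4)² - ⅒*7) = -17*(16 - 7/10) = -17*153/10 = -2601/10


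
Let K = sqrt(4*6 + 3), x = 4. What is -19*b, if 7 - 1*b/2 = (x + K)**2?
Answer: 1368 + 912*sqrt(3) ≈ 2947.6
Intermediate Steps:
K = 3*sqrt(3) (K = sqrt(24 + 3) = sqrt(27) = 3*sqrt(3) ≈ 5.1962)
b = 14 - 2*(4 + 3*sqrt(3))**2 ≈ -155.14
-19*b = -19*(-72 - 48*sqrt(3)) = 1368 + 912*sqrt(3)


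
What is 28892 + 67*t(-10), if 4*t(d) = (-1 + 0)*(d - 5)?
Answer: 116573/4 ≈ 29143.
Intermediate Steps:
t(d) = 5/4 - d/4 (t(d) = ((-1 + 0)*(d - 5))/4 = (-(-5 + d))/4 = (5 - d)/4 = 5/4 - d/4)
28892 + 67*t(-10) = 28892 + 67*(5/4 - ¼*(-10)) = 28892 + 67*(5/4 + 5/2) = 28892 + 67*(15/4) = 28892 + 1005/4 = 116573/4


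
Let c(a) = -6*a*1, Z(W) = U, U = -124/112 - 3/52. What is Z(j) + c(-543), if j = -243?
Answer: 296372/91 ≈ 3256.8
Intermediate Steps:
U = -106/91 (U = -124*1/112 - 3*1/52 = -31/28 - 3/52 = -106/91 ≈ -1.1648)
Z(W) = -106/91
c(a) = -6*a
Z(j) + c(-543) = -106/91 - 6*(-543) = -106/91 + 3258 = 296372/91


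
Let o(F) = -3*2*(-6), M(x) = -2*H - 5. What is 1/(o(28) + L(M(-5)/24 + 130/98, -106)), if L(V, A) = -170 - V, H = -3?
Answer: -1176/159193 ≈ -0.0073873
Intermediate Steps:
M(x) = 1 (M(x) = -2*(-3) - 5 = 6 - 5 = 1)
o(F) = 36 (o(F) = -6*(-6) = 36)
1/(o(28) + L(M(-5)/24 + 130/98, -106)) = 1/(36 + (-170 - (1/24 + 130/98))) = 1/(36 + (-170 - (1*(1/24) + 130*(1/98)))) = 1/(36 + (-170 - (1/24 + 65/49))) = 1/(36 + (-170 - 1*1609/1176)) = 1/(36 + (-170 - 1609/1176)) = 1/(36 - 201529/1176) = 1/(-159193/1176) = -1176/159193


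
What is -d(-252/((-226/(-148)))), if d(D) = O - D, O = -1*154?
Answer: -1246/113 ≈ -11.027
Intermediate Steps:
O = -154
d(D) = -154 - D
-d(-252/((-226/(-148)))) = -(-154 - (-252)/((-226/(-148)))) = -(-154 - (-252)/((-226*(-1/148)))) = -(-154 - (-252)/113/74) = -(-154 - (-252)*74/113) = -(-154 - 1*(-18648/113)) = -(-154 + 18648/113) = -1*1246/113 = -1246/113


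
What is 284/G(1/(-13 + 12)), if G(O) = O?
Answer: -284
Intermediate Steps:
284/G(1/(-13 + 12)) = 284/(1/(-13 + 12)) = 284/(1/(-1)) = 284/(-1) = 284*(-1) = -284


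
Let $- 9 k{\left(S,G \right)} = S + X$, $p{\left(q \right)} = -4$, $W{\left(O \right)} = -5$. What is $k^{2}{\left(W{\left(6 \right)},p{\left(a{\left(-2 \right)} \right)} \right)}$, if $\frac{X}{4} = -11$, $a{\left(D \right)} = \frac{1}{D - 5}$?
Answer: $\frac{2401}{81} \approx 29.642$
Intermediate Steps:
$a{\left(D \right)} = \frac{1}{-5 + D}$
$X = -44$ ($X = 4 \left(-11\right) = -44$)
$k{\left(S,G \right)} = \frac{44}{9} - \frac{S}{9}$ ($k{\left(S,G \right)} = - \frac{S - 44}{9} = - \frac{-44 + S}{9} = \frac{44}{9} - \frac{S}{9}$)
$k^{2}{\left(W{\left(6 \right)},p{\left(a{\left(-2 \right)} \right)} \right)} = \left(\frac{44}{9} - - \frac{5}{9}\right)^{2} = \left(\frac{44}{9} + \frac{5}{9}\right)^{2} = \left(\frac{49}{9}\right)^{2} = \frac{2401}{81}$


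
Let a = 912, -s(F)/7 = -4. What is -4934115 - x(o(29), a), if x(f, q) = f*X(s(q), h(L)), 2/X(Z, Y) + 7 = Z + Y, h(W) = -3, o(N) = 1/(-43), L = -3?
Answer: -1909502504/387 ≈ -4.9341e+6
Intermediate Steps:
s(F) = 28 (s(F) = -7*(-4) = 28)
o(N) = -1/43
X(Z, Y) = 2/(-7 + Y + Z) (X(Z, Y) = 2/(-7 + (Z + Y)) = 2/(-7 + (Y + Z)) = 2/(-7 + Y + Z))
x(f, q) = f/9 (x(f, q) = f*(2/(-7 - 3 + 28)) = f*(2/18) = f*(2*(1/18)) = f*(1/9) = f/9)
-4934115 - x(o(29), a) = -4934115 - (-1)/(9*43) = -4934115 - 1*(-1/387) = -4934115 + 1/387 = -1909502504/387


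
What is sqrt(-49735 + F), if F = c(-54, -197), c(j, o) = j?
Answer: I*sqrt(49789) ≈ 223.13*I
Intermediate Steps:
F = -54
sqrt(-49735 + F) = sqrt(-49735 - 54) = sqrt(-49789) = I*sqrt(49789)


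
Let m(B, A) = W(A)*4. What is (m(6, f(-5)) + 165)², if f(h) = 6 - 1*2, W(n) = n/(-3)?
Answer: 229441/9 ≈ 25493.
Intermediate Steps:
W(n) = -n/3 (W(n) = n*(-⅓) = -n/3)
f(h) = 4 (f(h) = 6 - 2 = 4)
m(B, A) = -4*A/3 (m(B, A) = -A/3*4 = -4*A/3)
(m(6, f(-5)) + 165)² = (-4/3*4 + 165)² = (-16/3 + 165)² = (479/3)² = 229441/9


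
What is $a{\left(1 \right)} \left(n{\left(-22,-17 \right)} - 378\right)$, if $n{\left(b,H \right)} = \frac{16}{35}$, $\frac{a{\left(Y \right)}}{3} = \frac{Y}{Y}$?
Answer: $- \frac{39642}{35} \approx -1132.6$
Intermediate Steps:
$a{\left(Y \right)} = 3$ ($a{\left(Y \right)} = 3 \frac{Y}{Y} = 3 \cdot 1 = 3$)
$n{\left(b,H \right)} = \frac{16}{35}$ ($n{\left(b,H \right)} = 16 \cdot \frac{1}{35} = \frac{16}{35}$)
$a{\left(1 \right)} \left(n{\left(-22,-17 \right)} - 378\right) = 3 \left(\frac{16}{35} - 378\right) = 3 \left(- \frac{13214}{35}\right) = - \frac{39642}{35}$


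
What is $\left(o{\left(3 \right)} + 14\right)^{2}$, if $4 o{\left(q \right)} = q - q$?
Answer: $196$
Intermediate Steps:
$o{\left(q \right)} = 0$ ($o{\left(q \right)} = \frac{q - q}{4} = \frac{1}{4} \cdot 0 = 0$)
$\left(o{\left(3 \right)} + 14\right)^{2} = \left(0 + 14\right)^{2} = 14^{2} = 196$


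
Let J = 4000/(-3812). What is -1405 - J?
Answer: -1337965/953 ≈ -1404.0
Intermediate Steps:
J = -1000/953 (J = 4000*(-1/3812) = -1000/953 ≈ -1.0493)
-1405 - J = -1405 - 1*(-1000/953) = -1405 + 1000/953 = -1337965/953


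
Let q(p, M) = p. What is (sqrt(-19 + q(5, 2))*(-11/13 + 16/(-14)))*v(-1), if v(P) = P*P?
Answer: -181*I*sqrt(14)/91 ≈ -7.4422*I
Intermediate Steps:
v(P) = P**2
(sqrt(-19 + q(5, 2))*(-11/13 + 16/(-14)))*v(-1) = (sqrt(-19 + 5)*(-11/13 + 16/(-14)))*(-1)**2 = (sqrt(-14)*(-11*1/13 + 16*(-1/14)))*1 = ((I*sqrt(14))*(-11/13 - 8/7))*1 = ((I*sqrt(14))*(-181/91))*1 = -181*I*sqrt(14)/91*1 = -181*I*sqrt(14)/91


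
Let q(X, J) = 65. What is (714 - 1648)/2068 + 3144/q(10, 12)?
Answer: 3220541/67210 ≈ 47.918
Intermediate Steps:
(714 - 1648)/2068 + 3144/q(10, 12) = (714 - 1648)/2068 + 3144/65 = -934*1/2068 + 3144*(1/65) = -467/1034 + 3144/65 = 3220541/67210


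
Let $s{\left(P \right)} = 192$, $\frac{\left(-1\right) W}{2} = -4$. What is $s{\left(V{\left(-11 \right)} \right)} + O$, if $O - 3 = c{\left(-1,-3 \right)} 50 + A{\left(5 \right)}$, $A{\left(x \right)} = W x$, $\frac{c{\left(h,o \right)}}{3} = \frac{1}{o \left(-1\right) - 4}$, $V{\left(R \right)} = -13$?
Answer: $85$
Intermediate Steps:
$W = 8$ ($W = \left(-2\right) \left(-4\right) = 8$)
$c{\left(h,o \right)} = \frac{3}{-4 - o}$ ($c{\left(h,o \right)} = \frac{3}{o \left(-1\right) - 4} = \frac{3}{- o - 4} = \frac{3}{-4 - o}$)
$A{\left(x \right)} = 8 x$
$O = -107$ ($O = 3 + \left(- \frac{3}{4 - 3} \cdot 50 + 8 \cdot 5\right) = 3 + \left(- \frac{3}{1} \cdot 50 + 40\right) = 3 + \left(\left(-3\right) 1 \cdot 50 + 40\right) = 3 + \left(\left(-3\right) 50 + 40\right) = 3 + \left(-150 + 40\right) = 3 - 110 = -107$)
$s{\left(V{\left(-11 \right)} \right)} + O = 192 - 107 = 85$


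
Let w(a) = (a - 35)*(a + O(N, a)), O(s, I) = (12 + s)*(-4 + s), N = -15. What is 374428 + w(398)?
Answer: 539593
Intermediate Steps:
O(s, I) = (-4 + s)*(12 + s)
w(a) = (-35 + a)*(57 + a) (w(a) = (a - 35)*(a + (-48 + (-15)² + 8*(-15))) = (-35 + a)*(a + (-48 + 225 - 120)) = (-35 + a)*(a + 57) = (-35 + a)*(57 + a))
374428 + w(398) = 374428 + (-1995 + 398² + 22*398) = 374428 + (-1995 + 158404 + 8756) = 374428 + 165165 = 539593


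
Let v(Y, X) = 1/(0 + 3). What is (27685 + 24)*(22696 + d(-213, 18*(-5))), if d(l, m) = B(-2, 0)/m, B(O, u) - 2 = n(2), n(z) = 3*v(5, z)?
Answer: 18866476211/30 ≈ 6.2888e+8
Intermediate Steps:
v(Y, X) = ⅓ (v(Y, X) = 1/3 = ⅓)
n(z) = 1 (n(z) = 3*(⅓) = 1)
B(O, u) = 3 (B(O, u) = 2 + 1 = 3)
d(l, m) = 3/m
(27685 + 24)*(22696 + d(-213, 18*(-5))) = (27685 + 24)*(22696 + 3/((18*(-5)))) = 27709*(22696 + 3/(-90)) = 27709*(22696 + 3*(-1/90)) = 27709*(22696 - 1/30) = 27709*(680879/30) = 18866476211/30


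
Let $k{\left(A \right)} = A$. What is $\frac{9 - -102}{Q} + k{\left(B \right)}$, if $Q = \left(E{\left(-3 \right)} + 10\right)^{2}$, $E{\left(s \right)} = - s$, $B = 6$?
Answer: $\frac{1125}{169} \approx 6.6568$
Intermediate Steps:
$Q = 169$ ($Q = \left(\left(-1\right) \left(-3\right) + 10\right)^{2} = \left(3 + 10\right)^{2} = 13^{2} = 169$)
$\frac{9 - -102}{Q} + k{\left(B \right)} = \frac{9 - -102}{169} + 6 = \left(9 + 102\right) \frac{1}{169} + 6 = 111 \cdot \frac{1}{169} + 6 = \frac{111}{169} + 6 = \frac{1125}{169}$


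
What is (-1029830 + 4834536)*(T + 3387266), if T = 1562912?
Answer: 18833971937668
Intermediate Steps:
(-1029830 + 4834536)*(T + 3387266) = (-1029830 + 4834536)*(1562912 + 3387266) = 3804706*4950178 = 18833971937668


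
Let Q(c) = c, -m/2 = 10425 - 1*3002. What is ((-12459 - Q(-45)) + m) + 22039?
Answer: -5221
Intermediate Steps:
m = -14846 (m = -2*(10425 - 1*3002) = -2*(10425 - 3002) = -2*7423 = -14846)
((-12459 - Q(-45)) + m) + 22039 = ((-12459 - 1*(-45)) - 14846) + 22039 = ((-12459 + 45) - 14846) + 22039 = (-12414 - 14846) + 22039 = -27260 + 22039 = -5221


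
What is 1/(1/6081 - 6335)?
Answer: -6081/38523134 ≈ -0.00015785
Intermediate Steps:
1/(1/6081 - 6335) = 1/(-38523134/6081) = -6081/38523134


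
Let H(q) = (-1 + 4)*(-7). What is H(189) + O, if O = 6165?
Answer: 6144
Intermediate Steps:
H(q) = -21 (H(q) = 3*(-7) = -21)
H(189) + O = -21 + 6165 = 6144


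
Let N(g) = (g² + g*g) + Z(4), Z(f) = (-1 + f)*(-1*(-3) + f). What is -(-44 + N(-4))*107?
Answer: -963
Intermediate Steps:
Z(f) = (-1 + f)*(3 + f)
N(g) = 21 + 2*g² (N(g) = (g² + g*g) + (-3 + 4² + 2*4) = (g² + g²) + (-3 + 16 + 8) = 2*g² + 21 = 21 + 2*g²)
-(-44 + N(-4))*107 = -(-44 + (21 + 2*(-4)²))*107 = -(-44 + (21 + 2*16))*107 = -(-44 + (21 + 32))*107 = -(-44 + 53)*107 = -9*107 = -1*963 = -963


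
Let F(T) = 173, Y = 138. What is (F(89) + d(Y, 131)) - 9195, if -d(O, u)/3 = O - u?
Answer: -9043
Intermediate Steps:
d(O, u) = -3*O + 3*u (d(O, u) = -3*(O - u) = -3*O + 3*u)
(F(89) + d(Y, 131)) - 9195 = (173 + (-3*138 + 3*131)) - 9195 = (173 + (-414 + 393)) - 9195 = (173 - 21) - 9195 = 152 - 9195 = -9043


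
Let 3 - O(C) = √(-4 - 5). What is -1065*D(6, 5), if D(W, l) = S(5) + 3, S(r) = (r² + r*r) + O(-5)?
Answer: -59640 + 3195*I ≈ -59640.0 + 3195.0*I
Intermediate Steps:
O(C) = 3 - 3*I (O(C) = 3 - √(-4 - 5) = 3 - √(-9) = 3 - 3*I)
S(r) = 3 - 3*I + 2*r² (S(r) = (r² + r*r) + (3 - 3*I) = (r² + r²) + (3 - 3*I) = 2*r² + (3 - 3*I) = 3 - 3*I + 2*r²)
D(W, l) = 56 - 3*I (D(W, l) = (3 - 3*I + 2*5²) + 3 = (3 - 3*I + 2*25) + 3 = (3 - 3*I + 50) + 3 = (53 - 3*I) + 3 = 56 - 3*I)
-1065*D(6, 5) = -1065*(56 - 3*I) = -59640 + 3195*I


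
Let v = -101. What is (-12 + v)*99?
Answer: -11187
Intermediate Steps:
(-12 + v)*99 = (-12 - 101)*99 = -113*99 = -11187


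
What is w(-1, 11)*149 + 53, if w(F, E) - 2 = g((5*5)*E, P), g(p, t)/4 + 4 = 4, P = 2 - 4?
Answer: 351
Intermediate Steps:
P = -2
g(p, t) = 0 (g(p, t) = -16 + 4*4 = -16 + 16 = 0)
w(F, E) = 2 (w(F, E) = 2 + 0 = 2)
w(-1, 11)*149 + 53 = 2*149 + 53 = 298 + 53 = 351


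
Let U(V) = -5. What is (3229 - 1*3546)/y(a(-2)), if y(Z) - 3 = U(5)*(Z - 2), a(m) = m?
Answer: -317/23 ≈ -13.783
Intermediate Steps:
y(Z) = 13 - 5*Z (y(Z) = 3 - 5*(Z - 2) = 3 - 5*(-2 + Z) = 3 + (10 - 5*Z) = 13 - 5*Z)
(3229 - 1*3546)/y(a(-2)) = (3229 - 1*3546)/(13 - 5*(-2)) = (3229 - 3546)/(13 + 10) = -317/23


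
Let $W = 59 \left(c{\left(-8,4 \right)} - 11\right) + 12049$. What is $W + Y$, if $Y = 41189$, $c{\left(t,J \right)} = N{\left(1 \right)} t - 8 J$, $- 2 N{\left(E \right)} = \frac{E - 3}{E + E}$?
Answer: $50465$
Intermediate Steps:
$N{\left(E \right)} = - \frac{-3 + E}{4 E}$ ($N{\left(E \right)} = - \frac{\left(E - 3\right) \frac{1}{E + E}}{2} = - \frac{\left(-3 + E\right) \frac{1}{2 E}}{2} = - \frac{\frac{1}{2} \frac{1}{E} \left(-3 + E\right)}{2} = - \frac{-3 + E}{4 E}$)
$c{\left(t,J \right)} = \frac{t}{2} - 8 J$ ($c{\left(t,J \right)} = \frac{3 - 1}{4 \cdot 1} t - 8 J = \frac{1}{4} \cdot 1 \left(3 - 1\right) t - 8 J = \frac{1}{4} \cdot 1 \cdot 2 t - 8 J = \frac{t}{2} - 8 J$)
$W = 9276$ ($W = 59 \left(\left(\frac{1}{2} \left(-8\right) - 32\right) - 11\right) + 12049 = 59 \left(\left(-4 - 32\right) - 11\right) + 12049 = 59 \left(-36 - 11\right) + 12049 = 59 \left(-47\right) + 12049 = -2773 + 12049 = 9276$)
$W + Y = 9276 + 41189 = 50465$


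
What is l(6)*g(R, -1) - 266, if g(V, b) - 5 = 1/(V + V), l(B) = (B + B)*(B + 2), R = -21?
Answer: 1482/7 ≈ 211.71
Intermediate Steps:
l(B) = 2*B*(2 + B) (l(B) = (2*B)*(2 + B) = 2*B*(2 + B))
g(V, b) = 5 + 1/(2*V) (g(V, b) = 5 + 1/(V + V) = 5 + 1/(2*V))
l(6)*g(R, -1) - 266 = (2*6*(2 + 6))*(5 + (½)/(-21)) - 266 = (2*6*8)*(5 + (½)*(-1/21)) - 266 = 96*(5 - 1/42) - 266 = 96*(209/42) - 266 = 3344/7 - 266 = 1482/7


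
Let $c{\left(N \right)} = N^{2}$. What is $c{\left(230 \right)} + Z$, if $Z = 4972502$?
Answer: $5025402$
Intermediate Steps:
$c{\left(230 \right)} + Z = 230^{2} + 4972502 = 52900 + 4972502 = 5025402$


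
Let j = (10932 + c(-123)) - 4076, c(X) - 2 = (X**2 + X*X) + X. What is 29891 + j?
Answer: 66884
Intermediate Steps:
c(X) = 2 + X + 2*X**2 (c(X) = 2 + ((X**2 + X*X) + X) = 2 + ((X**2 + X**2) + X) = 2 + (2*X**2 + X) = 2 + (X + 2*X**2) = 2 + X + 2*X**2)
j = 36993 (j = (10932 + (2 - 123 + 2*(-123)**2)) - 4076 = (10932 + (2 - 123 + 2*15129)) - 4076 = (10932 + (2 - 123 + 30258)) - 4076 = (10932 + 30137) - 4076 = 41069 - 4076 = 36993)
29891 + j = 29891 + 36993 = 66884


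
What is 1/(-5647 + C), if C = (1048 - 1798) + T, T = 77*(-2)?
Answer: -1/6551 ≈ -0.00015265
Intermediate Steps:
T = -154
C = -904 (C = (1048 - 1798) - 154 = -750 - 154 = -904)
1/(-5647 + C) = 1/(-5647 - 904) = 1/(-6551) = -1/6551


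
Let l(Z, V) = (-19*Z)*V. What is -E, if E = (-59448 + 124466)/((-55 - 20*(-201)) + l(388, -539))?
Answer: -65018/3977473 ≈ -0.016347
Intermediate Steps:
l(Z, V) = -19*V*Z
E = 65018/3977473 (E = (-59448 + 124466)/((-55 - 20*(-201)) - 19*(-539)*388) = 65018/((-55 + 4020) + 3973508) = 65018/(3965 + 3973508) = 65018/3977473 ≈ 0.016347)
-E = -1*65018/3977473 = -65018/3977473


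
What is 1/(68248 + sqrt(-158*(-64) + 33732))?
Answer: 17062/1164436415 - sqrt(10961)/2328872830 ≈ 1.4608e-5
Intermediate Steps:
1/(68248 + sqrt(-158*(-64) + 33732)) = 1/(68248 + sqrt(10112 + 33732)) = 1/(68248 + sqrt(43844)) = 1/(68248 + 2*sqrt(10961))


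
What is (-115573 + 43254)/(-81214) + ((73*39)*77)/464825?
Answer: 51419331041/37750297550 ≈ 1.3621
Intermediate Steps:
(-115573 + 43254)/(-81214) + ((73*39)*77)/464825 = -72319*(-1/81214) + (2847*77)*(1/464825) = 72319/81214 + 219219*(1/464825) = 72319/81214 + 219219/464825 = 51419331041/37750297550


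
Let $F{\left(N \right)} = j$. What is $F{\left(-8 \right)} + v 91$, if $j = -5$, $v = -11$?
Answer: $-1006$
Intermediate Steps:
$F{\left(N \right)} = -5$
$F{\left(-8 \right)} + v 91 = -5 - 1001 = -1006$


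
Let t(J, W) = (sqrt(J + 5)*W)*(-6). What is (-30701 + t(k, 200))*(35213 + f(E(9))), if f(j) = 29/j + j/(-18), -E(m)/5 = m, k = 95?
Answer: -135333859237/90 ≈ -1.5037e+9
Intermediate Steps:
E(m) = -5*m
f(j) = 29/j - j/18 (f(j) = 29/j + j*(-1/18) = 29/j - j/18)
t(J, W) = -6*W*sqrt(5 + J) (t(J, W) = (sqrt(5 + J)*W)*(-6) = (W*sqrt(5 + J))*(-6) = -6*W*sqrt(5 + J))
(-30701 + t(k, 200))*(35213 + f(E(9))) = (-30701 - 6*200*sqrt(5 + 95))*(35213 + (29/((-5*9)) - (-5)*9/18)) = (-30701 - 6*200*sqrt(100))*(35213 + (29/(-45) - 1/18*(-45))) = (-30701 - 6*200*10)*(35213 + (29*(-1/45) + 5/2)) = (-30701 - 12000)*(35213 + (-29/45 + 5/2)) = -42701*(35213 + 167/90) = -42701*3169337/90 = -135333859237/90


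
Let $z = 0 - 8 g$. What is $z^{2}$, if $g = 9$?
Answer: $5184$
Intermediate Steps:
$z = -72$ ($z = 0 - 72 = -72$)
$z^{2} = \left(-72\right)^{2} = 5184$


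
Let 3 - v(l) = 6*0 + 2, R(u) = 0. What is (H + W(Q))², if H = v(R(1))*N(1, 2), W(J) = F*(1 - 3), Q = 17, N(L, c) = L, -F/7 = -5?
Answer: 4761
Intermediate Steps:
F = 35 (F = -7*(-5) = 35)
W(J) = -70 (W(J) = 35*(1 - 3) = 35*(-2) = -70)
v(l) = 1 (v(l) = 3 - (6*0 + 2) = 3 - (0 + 2) = 3 - 1*2 = 3 - 2 = 1)
H = 1 (H = 1*1 = 1)
(H + W(Q))² = (1 - 70)² = (-69)² = 4761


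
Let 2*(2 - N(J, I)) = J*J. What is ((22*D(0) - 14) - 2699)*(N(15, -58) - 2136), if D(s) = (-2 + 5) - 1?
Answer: 11991817/2 ≈ 5.9959e+6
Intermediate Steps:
N(J, I) = 2 - J**2/2 (N(J, I) = 2 - J*J/2 = 2 - J**2/2)
D(s) = 2 (D(s) = 3 - 1 = 2)
((22*D(0) - 14) - 2699)*(N(15, -58) - 2136) = ((22*2 - 14) - 2699)*((2 - 1/2*15**2) - 2136) = ((44 - 14) - 2699)*((2 - 1/2*225) - 2136) = (30 - 2699)*((2 - 225/2) - 2136) = -2669*(-221/2 - 2136) = -2669*(-4493/2) = 11991817/2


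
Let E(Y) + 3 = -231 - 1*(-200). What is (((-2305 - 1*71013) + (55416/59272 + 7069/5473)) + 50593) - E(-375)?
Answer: -920017443095/40549457 ≈ -22689.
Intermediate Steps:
E(Y) = -34 (E(Y) = -3 + (-231 - 1*(-200)) = -3 + (-231 + 200) = -3 - 31 = -34)
(((-2305 - 1*71013) + (55416/59272 + 7069/5473)) + 50593) - E(-375) = (((-2305 - 1*71013) + (55416/59272 + 7069/5473)) + 50593) - 1*(-34) = (((-2305 - 71013) + (55416*(1/59272) + 7069*(1/5473))) + 50593) + 34 = ((-73318 + (6927/7409 + 7069/5473)) + 50593) + 34 = ((-73318 + 90285692/40549457) + 50593) + 34 = (-2972914802634/40549457 + 50593) + 34 = -921396124633/40549457 + 34 = -920017443095/40549457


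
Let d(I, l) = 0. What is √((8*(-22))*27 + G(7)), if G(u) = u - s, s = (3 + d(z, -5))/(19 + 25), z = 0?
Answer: I*√2296613/22 ≈ 68.884*I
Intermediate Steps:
s = 3/44 (s = (3 + 0)/(19 + 25) = 3/44 ≈ 0.068182)
G(u) = -3/44 + u (G(u) = u - 1*3/44 = u - 3/44 = -3/44 + u)
√((8*(-22))*27 + G(7)) = √((8*(-22))*27 + (-3/44 + 7)) = √(-176*27 + 305/44) = √(-4752 + 305/44) = √(-208783/44) = I*√2296613/22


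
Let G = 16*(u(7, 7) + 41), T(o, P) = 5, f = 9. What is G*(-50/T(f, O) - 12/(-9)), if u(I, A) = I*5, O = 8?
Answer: -31616/3 ≈ -10539.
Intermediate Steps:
u(I, A) = 5*I
G = 1216 (G = 16*(5*7 + 41) = 16*(35 + 41) = 16*76 = 1216)
G*(-50/T(f, O) - 12/(-9)) = 1216*(-50/5 - 12/(-9)) = 1216*(-50*⅕ - 12*(-⅑)) = 1216*(-10 + 4/3) = 1216*(-26/3) = -31616/3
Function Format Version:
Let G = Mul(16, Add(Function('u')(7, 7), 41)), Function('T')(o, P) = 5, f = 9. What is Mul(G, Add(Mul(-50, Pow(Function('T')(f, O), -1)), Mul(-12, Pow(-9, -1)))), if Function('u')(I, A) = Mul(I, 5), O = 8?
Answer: Rational(-31616, 3) ≈ -10539.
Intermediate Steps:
Function('u')(I, A) = Mul(5, I)
G = 1216 (G = Mul(16, Add(Mul(5, 7), 41)) = Mul(16, Add(35, 41)) = Mul(16, 76) = 1216)
Mul(G, Add(Mul(-50, Pow(Function('T')(f, O), -1)), Mul(-12, Pow(-9, -1)))) = Mul(1216, Add(Mul(-50, Pow(5, -1)), Mul(-12, Pow(-9, -1)))) = Mul(1216, Add(Mul(-50, Rational(1, 5)), Mul(-12, Rational(-1, 9)))) = Mul(1216, Add(-10, Rational(4, 3))) = Mul(1216, Rational(-26, 3)) = Rational(-31616, 3)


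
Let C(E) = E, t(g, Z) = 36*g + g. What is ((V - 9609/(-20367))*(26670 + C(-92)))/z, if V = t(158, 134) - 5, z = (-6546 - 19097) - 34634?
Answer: -1054023732656/409220553 ≈ -2575.7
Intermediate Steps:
t(g, Z) = 37*g
z = -60277 (z = -25643 - 34634 = -60277)
V = 5841 (V = 37*158 - 5 = 5846 - 5 = 5841)
((V - 9609/(-20367))*(26670 + C(-92)))/z = ((5841 - 9609/(-20367))*(26670 - 92))/(-60277) = ((5841 - 9609*(-1/20367))*26578)*(-1/60277) = ((5841 + 3203/6789)*26578)*(-1/60277) = ((39657752/6789)*26578)*(-1/60277) = (1054023732656/6789)*(-1/60277) = -1054023732656/409220553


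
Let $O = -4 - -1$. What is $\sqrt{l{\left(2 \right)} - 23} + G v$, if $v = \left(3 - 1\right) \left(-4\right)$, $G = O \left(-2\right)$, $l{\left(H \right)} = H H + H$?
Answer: $-48 + i \sqrt{17} \approx -48.0 + 4.1231 i$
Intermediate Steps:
$O = -3$ ($O = -4 + 1 = -3$)
$l{\left(H \right)} = H + H^{2}$ ($l{\left(H \right)} = H^{2} + H = H + H^{2}$)
$G = 6$ ($G = \left(-3\right) \left(-2\right) = 6$)
$v = -8$ ($v = 2 \left(-4\right) = -8$)
$\sqrt{l{\left(2 \right)} - 23} + G v = \sqrt{2 \left(1 + 2\right) - 23} + 6 \left(-8\right) = \sqrt{2 \cdot 3 - 23} - 48 = \sqrt{6 - 23} - 48 = \sqrt{-17} - 48 = i \sqrt{17} - 48 = -48 + i \sqrt{17}$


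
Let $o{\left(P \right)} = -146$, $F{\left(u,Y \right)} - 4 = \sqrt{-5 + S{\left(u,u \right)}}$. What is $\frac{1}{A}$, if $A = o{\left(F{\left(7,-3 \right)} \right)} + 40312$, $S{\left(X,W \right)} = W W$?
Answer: $\frac{1}{40166} \approx 2.4897 \cdot 10^{-5}$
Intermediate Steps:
$S{\left(X,W \right)} = W^{2}$
$F{\left(u,Y \right)} = 4 + \sqrt{-5 + u^{2}}$
$A = 40166$ ($A = -146 + 40312 = 40166$)
$\frac{1}{A} = \frac{1}{40166}$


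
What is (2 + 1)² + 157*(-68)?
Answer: -10667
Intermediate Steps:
(2 + 1)² + 157*(-68) = 3² - 10676 = 9 - 10676 = -10667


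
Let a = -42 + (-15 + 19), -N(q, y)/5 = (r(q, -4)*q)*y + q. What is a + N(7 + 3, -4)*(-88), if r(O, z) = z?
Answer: 74762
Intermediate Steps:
N(q, y) = -5*q + 20*q*y (N(q, y) = -5*((-4*q)*y + q) = -5*(-4*q*y + q) = -5*(q - 4*q*y) = -5*q + 20*q*y)
a = -38 (a = -42 + 4 = -38)
a + N(7 + 3, -4)*(-88) = -38 + (5*(7 + 3)*(-1 + 4*(-4)))*(-88) = -38 + (5*10*(-1 - 16))*(-88) = -38 + (5*10*(-17))*(-88) = -38 - 850*(-88) = -38 + 74800 = 74762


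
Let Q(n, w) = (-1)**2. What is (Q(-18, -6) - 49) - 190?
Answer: -238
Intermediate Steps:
Q(n, w) = 1
(Q(-18, -6) - 49) - 190 = (1 - 49) - 190 = -48 - 190 = -238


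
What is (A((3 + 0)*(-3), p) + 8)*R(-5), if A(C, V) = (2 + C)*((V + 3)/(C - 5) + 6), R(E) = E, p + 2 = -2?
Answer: 345/2 ≈ 172.50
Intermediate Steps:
p = -4 (p = -2 - 2 = -4)
A(C, V) = (2 + C)*(6 + (3 + V)/(-5 + C)) (A(C, V) = (2 + C)*((3 + V)/(-5 + C) + 6) = (2 + C)*(6 + (3 + V)/(-5 + C)))
(A((3 + 0)*(-3), p) + 8)*R(-5) = ((-54 - 15*(3 + 0)*(-3) + 2*(-4) + 6*((3 + 0)*(-3))**2 + ((3 + 0)*(-3))*(-4))/(-5 + (3 + 0)*(-3)) + 8)*(-5) = ((-54 - 45*(-3) - 8 + 6*(3*(-3))**2 + (3*(-3))*(-4))/(-5 + 3*(-3)) + 8)*(-5) = ((-54 - 15*(-9) - 8 + 6*(-9)**2 - 9*(-4))/(-5 - 9) + 8)*(-5) = ((-54 + 135 - 8 + 6*81 + 36)/(-14) + 8)*(-5) = (-(-54 + 135 - 8 + 486 + 36)/14 + 8)*(-5) = (-1/14*595 + 8)*(-5) = (-85/2 + 8)*(-5) = -69/2*(-5) = 345/2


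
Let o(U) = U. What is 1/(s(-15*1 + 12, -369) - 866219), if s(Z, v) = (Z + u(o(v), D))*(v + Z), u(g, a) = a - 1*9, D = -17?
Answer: -1/855431 ≈ -1.1690e-6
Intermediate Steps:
u(g, a) = -9 + a (u(g, a) = a - 9 = -9 + a)
s(Z, v) = (-26 + Z)*(Z + v) (s(Z, v) = (Z + (-9 - 17))*(v + Z) = (Z - 26)*(Z + v) = (-26 + Z)*(Z + v))
1/(s(-15*1 + 12, -369) - 866219) = 1/(((-15*1 + 12)² - 26*(-15*1 + 12) - 26*(-369) + (-15*1 + 12)*(-369)) - 866219) = 1/(((-15 + 12)² - 26*(-15 + 12) + 9594 + (-15 + 12)*(-369)) - 866219) = 1/(((-3)² - 26*(-3) + 9594 - 3*(-369)) - 866219) = 1/((9 + 78 + 9594 + 1107) - 866219) = 1/(10788 - 866219) = 1/(-855431) = -1/855431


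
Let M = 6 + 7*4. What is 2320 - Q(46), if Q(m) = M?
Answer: 2286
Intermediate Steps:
M = 34 (M = 6 + 28 = 34)
Q(m) = 34
2320 - Q(46) = 2320 - 1*34 = 2320 - 34 = 2286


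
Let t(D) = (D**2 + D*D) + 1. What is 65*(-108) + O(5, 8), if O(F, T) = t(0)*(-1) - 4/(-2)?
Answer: -7019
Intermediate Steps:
t(D) = 1 + 2*D**2 (t(D) = (D**2 + D**2) + 1 = 2*D**2 + 1 = 1 + 2*D**2)
O(F, T) = 1 (O(F, T) = (1 + 2*0**2)*(-1) - 4/(-2) = (1 + 2*0)*(-1) - 4*(-1/2) = (1 + 0)*(-1) + 2 = 1*(-1) + 2 = -1 + 2 = 1)
65*(-108) + O(5, 8) = 65*(-108) + 1 = -7020 + 1 = -7019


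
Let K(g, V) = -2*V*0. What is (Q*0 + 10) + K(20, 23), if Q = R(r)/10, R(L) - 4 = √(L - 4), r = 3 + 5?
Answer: 10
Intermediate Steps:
r = 8
R(L) = 4 + √(-4 + L) (R(L) = 4 + √(L - 4) = 4 + √(-4 + L))
K(g, V) = 0
Q = ⅗ (Q = (4 + √(-4 + 8))/10 = (4 + √4)*(⅒) = (4 + 2)*(⅒) = 6*(⅒) = ⅗ ≈ 0.60000)
(Q*0 + 10) + K(20, 23) = ((⅗)*0 + 10) + 0 = (0 + 10) + 0 = 10 + 0 = 10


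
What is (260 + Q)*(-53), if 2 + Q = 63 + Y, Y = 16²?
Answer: -30581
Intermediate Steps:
Y = 256
Q = 317 (Q = -2 + (63 + 256) = -2 + 319 = 317)
(260 + Q)*(-53) = (260 + 317)*(-53) = 577*(-53) = -30581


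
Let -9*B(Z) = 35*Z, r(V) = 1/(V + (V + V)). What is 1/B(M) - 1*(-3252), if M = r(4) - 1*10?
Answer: 13544688/4165 ≈ 3252.0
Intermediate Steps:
r(V) = 1/(3*V) (r(V) = 1/(V + 2*V) = 1/(3*V))
M = -119/12 (M = (⅓)/4 - 1*10 = (⅓)*(¼) - 10 = 1/12 - 10 = -119/12 ≈ -9.9167)
B(Z) = -35*Z/9
1/B(M) - 1*(-3252) = 1/(-35/9*(-119/12)) - 1*(-3252) = 1/(4165/108) + 3252 = 108/4165 + 3252 = 13544688/4165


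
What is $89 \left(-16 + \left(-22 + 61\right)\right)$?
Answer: $2047$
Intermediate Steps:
$89 \left(-16 + \left(-22 + 61\right)\right) = 89 \left(-16 + 39\right) = 89 \cdot 23 = 2047$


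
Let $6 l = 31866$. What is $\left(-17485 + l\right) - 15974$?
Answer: $-28148$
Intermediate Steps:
$l = 5311$ ($l = \frac{1}{6} \cdot 31866 = 5311$)
$\left(-17485 + l\right) - 15974 = \left(-17485 + 5311\right) - 15974 = -12174 - 15974 = -28148$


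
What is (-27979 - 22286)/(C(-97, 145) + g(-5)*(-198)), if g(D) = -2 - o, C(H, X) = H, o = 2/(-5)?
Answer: -251325/1099 ≈ -228.69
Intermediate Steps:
o = -⅖ (o = 2*(-⅕) = -⅖ ≈ -0.40000)
g(D) = -8/5 (g(D) = -2 - 1*(-⅖) = -2 + ⅖ = -8/5)
(-27979 - 22286)/(C(-97, 145) + g(-5)*(-198)) = (-27979 - 22286)/(-97 - 8/5*(-198)) = -50265/(-97 + 1584/5) = -50265/1099/5 = -50265*5/1099 = -251325/1099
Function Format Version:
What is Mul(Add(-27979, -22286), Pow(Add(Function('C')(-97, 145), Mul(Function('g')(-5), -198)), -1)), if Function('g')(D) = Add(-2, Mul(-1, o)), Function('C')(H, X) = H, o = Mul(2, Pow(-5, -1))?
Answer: Rational(-251325, 1099) ≈ -228.69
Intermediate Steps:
o = Rational(-2, 5) (o = Mul(2, Rational(-1, 5)) = Rational(-2, 5) ≈ -0.40000)
Function('g')(D) = Rational(-8, 5) (Function('g')(D) = Add(-2, Mul(-1, Rational(-2, 5))) = Add(-2, Rational(2, 5)) = Rational(-8, 5))
Mul(Add(-27979, -22286), Pow(Add(Function('C')(-97, 145), Mul(Function('g')(-5), -198)), -1)) = Mul(Add(-27979, -22286), Pow(Add(-97, Mul(Rational(-8, 5), -198)), -1)) = Mul(-50265, Pow(Add(-97, Rational(1584, 5)), -1)) = Mul(-50265, Pow(Rational(1099, 5), -1)) = Mul(-50265, Rational(5, 1099)) = Rational(-251325, 1099)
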